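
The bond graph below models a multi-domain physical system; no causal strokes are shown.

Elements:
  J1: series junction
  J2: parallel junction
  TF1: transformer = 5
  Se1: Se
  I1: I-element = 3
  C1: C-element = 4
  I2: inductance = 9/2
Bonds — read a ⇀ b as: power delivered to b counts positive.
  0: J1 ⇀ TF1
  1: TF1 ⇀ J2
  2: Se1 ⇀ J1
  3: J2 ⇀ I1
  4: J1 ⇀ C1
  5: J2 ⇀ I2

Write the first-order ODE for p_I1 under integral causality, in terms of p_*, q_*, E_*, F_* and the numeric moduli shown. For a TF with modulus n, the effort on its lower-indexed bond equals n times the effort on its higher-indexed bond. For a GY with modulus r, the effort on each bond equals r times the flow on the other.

dp_I1/dt = E_Se1/5 - q_C1/20

b2 →J1  (Se1 fixes effort; stroke away)
b3 →I1  (I1 integral (f out))
b4 →J1  (C1: C, integral causality)
b0 →TF1  (J1: last free bond brings flow in)
b1 →J2  (TF TF1: opposite of bond 0)
b5 →I2  (J2: bond 1 brought effort, rest push out)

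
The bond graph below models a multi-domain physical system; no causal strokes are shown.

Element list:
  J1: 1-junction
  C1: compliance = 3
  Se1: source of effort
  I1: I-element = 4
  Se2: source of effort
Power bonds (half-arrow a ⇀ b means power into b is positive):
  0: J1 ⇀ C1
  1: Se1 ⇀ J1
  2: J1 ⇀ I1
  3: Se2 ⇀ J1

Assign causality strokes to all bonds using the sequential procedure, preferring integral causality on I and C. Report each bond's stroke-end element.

b0 stroke→J1
b1 stroke→J1
b2 stroke→I1
b3 stroke→J1

#1 stroke→J1  (source Se1 imposes e)
#3 stroke→J1  (Se2 fixes effort; stroke away)
#0 stroke→J1  (C1 outputs effort q/C1)
#2 stroke→I1  (J1 needs exactly one f-in)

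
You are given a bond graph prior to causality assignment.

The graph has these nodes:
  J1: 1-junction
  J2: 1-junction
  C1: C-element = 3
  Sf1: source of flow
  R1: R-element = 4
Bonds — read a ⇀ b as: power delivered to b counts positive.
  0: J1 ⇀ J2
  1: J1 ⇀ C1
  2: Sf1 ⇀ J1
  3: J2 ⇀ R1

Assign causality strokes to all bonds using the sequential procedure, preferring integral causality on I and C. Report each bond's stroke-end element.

bond 0 |J1
bond 1 |J1
bond 2 |Sf1
bond 3 |J2

#2 stroke→Sf1  (source Sf1 imposes f)
#0 stroke→J1  (1-jn J1 has f-setter on 2)
#1 stroke→J1  (common-f at J1 fixed by 2)
#3 stroke→J2  (common-f at J2 fixed by 0)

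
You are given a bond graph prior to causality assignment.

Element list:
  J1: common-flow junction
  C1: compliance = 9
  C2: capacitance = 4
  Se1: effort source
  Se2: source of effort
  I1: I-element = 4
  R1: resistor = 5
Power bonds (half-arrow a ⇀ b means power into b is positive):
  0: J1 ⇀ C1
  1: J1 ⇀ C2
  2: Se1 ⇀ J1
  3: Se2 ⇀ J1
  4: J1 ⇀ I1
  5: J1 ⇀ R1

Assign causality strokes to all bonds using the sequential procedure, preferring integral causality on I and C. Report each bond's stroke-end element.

β2 stroke at J1  (Se1 fixes effort; stroke away)
β3 stroke at J1  (Se2 fixes effort; stroke away)
β0 stroke at J1  (C1 integral (e out))
β1 stroke at J1  (prefer integral on C2)
β4 stroke at I1  (I1 integral (f out))
β5 stroke at J1  (common-f at J1 fixed by 4)

bond 0 stroke at J1
bond 1 stroke at J1
bond 2 stroke at J1
bond 3 stroke at J1
bond 4 stroke at I1
bond 5 stroke at J1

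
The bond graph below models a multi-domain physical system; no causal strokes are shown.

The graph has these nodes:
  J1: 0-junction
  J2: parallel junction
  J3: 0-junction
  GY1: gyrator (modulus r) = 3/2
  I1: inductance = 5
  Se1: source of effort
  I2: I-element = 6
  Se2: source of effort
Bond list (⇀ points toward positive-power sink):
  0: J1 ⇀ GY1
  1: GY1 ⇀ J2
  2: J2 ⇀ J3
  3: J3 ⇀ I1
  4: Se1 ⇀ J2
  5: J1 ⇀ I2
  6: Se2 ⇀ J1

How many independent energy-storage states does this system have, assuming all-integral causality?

bond 4 stroke→J2  (Se1: effort source, stroke at far end)
bond 6 stroke→J1  (Se2 fixes effort; stroke away)
bond 0 stroke→GY1  (J1 effort already set via bond 6)
bond 5 stroke→I2  (J1 effort already set via bond 6)
bond 1 stroke→GY1  (0-jn J2 has e-setter on 4)
bond 2 stroke→J3  (J2 effort already set via bond 4)
bond 3 stroke→I1  (J3 effort already set via bond 2)

2  (I1, I2 all integral)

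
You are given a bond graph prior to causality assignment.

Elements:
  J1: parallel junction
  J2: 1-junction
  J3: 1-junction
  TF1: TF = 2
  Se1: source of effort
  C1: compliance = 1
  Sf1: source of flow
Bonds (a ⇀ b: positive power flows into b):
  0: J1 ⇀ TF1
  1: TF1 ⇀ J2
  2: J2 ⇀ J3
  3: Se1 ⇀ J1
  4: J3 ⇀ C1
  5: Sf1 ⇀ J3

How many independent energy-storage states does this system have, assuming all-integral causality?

#3 stroke at J1  (Se1: effort source, stroke at far end)
#5 stroke at Sf1  (Sf1 (Sf) sets flow on bond)
#0 stroke at TF1  (J1 effort already set via bond 3)
#2 stroke at J3  (J3 flow already set via bond 5)
#4 stroke at J3  (1-jn J3 has f-setter on 5)
#1 stroke at J2  (TF1: transformer flips bond 0)

1  (C1 all integral)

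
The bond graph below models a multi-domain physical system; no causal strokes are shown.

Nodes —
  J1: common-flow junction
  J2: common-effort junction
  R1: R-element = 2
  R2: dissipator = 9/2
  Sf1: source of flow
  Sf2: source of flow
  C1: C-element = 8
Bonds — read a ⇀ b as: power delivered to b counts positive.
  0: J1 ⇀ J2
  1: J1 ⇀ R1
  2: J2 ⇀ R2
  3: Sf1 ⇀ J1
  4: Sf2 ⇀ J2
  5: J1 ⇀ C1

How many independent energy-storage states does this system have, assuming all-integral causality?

1  (C1 all integral)

#3 |Sf1  (Sf1: flow source, stroke at near end)
#4 |Sf2  (Sf2 fixes flow; stroke at Sf2)
#0 |J1  (J1: bond 3 brought flow, rest push out)
#1 |J1  (J1 flow already set via bond 3)
#5 |J1  (J1: bond 3 brought flow, rest push out)
#2 |J2  (J2 needs exactly one e-in)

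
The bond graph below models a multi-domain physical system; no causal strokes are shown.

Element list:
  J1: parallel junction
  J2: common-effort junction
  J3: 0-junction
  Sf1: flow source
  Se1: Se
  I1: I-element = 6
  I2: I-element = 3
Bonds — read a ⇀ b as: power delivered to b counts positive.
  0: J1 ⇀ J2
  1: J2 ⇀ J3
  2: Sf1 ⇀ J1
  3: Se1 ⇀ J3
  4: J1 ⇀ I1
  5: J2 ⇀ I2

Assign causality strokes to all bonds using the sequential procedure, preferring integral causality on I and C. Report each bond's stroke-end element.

b0 stroke at J1
b1 stroke at J2
b2 stroke at Sf1
b3 stroke at J3
b4 stroke at I1
b5 stroke at I2

bond 2 stroke at Sf1  (source Sf1 imposes f)
bond 3 stroke at J3  (source Se1 imposes e)
bond 1 stroke at J2  (J3: bond 3 brought effort, rest push out)
bond 0 stroke at J1  (J2: bond 1 brought effort, rest push out)
bond 5 stroke at I2  (J2: bond 1 brought effort, rest push out)
bond 4 stroke at I1  (J1 effort already set via bond 0)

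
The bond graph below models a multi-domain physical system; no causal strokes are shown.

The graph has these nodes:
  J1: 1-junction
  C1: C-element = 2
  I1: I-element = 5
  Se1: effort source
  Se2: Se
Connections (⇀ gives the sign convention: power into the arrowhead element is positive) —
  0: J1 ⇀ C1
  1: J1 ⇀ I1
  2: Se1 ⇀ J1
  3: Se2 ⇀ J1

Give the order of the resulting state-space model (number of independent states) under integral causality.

2  (C1, I1 all integral)

b2 stroke at J1  (Se1 fixes effort; stroke away)
b3 stroke at J1  (Se2: effort source, stroke at far end)
b0 stroke at J1  (C1: C, integral causality)
b1 stroke at I1  (J1 needs exactly one f-in)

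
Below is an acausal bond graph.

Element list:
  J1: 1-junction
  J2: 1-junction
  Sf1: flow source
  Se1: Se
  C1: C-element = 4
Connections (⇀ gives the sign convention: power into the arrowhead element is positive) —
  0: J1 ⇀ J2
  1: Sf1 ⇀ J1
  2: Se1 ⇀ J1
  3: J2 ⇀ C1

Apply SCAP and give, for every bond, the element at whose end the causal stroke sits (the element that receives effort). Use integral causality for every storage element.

β1 stroke at Sf1  (Sf1 fixes flow; stroke at Sf1)
β2 stroke at J1  (source Se1 imposes e)
β0 stroke at J1  (1-jn J1 has f-setter on 1)
β3 stroke at J2  (common-f at J2 fixed by 0)

bond 0 stroke at J1
bond 1 stroke at Sf1
bond 2 stroke at J1
bond 3 stroke at J2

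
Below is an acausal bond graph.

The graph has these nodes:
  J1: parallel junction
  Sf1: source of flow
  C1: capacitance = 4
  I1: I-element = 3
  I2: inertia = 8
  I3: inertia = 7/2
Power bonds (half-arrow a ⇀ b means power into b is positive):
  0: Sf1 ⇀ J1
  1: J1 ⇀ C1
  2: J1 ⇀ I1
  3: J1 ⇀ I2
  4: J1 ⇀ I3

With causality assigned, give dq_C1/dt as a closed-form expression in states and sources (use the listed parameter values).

bond 0 stroke at Sf1  (Sf1: flow source, stroke at near end)
bond 1 stroke at J1  (C1 integral (e out))
bond 2 stroke at I1  (J1 effort already set via bond 1)
bond 3 stroke at I2  (common-e at J1 fixed by 1)
bond 4 stroke at I3  (common-e at J1 fixed by 1)

dq_C1/dt = F_Sf1 - p_I1/3 - p_I2/8 - 2*p_I3/7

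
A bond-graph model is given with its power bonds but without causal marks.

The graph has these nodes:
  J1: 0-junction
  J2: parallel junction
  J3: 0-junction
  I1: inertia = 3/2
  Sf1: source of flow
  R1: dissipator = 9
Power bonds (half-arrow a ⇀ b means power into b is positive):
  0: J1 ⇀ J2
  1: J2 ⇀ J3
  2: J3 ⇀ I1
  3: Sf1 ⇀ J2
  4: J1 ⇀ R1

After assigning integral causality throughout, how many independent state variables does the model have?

1  (I1 all integral)

#3 |Sf1  (Sf1 (Sf) sets flow on bond)
#2 |I1  (I1 integral (f out))
#1 |J3  (J3: last free bond brings effort in)
#0 |J2  (J2 needs exactly one e-in)
#4 |J1  (J1 needs exactly one e-in)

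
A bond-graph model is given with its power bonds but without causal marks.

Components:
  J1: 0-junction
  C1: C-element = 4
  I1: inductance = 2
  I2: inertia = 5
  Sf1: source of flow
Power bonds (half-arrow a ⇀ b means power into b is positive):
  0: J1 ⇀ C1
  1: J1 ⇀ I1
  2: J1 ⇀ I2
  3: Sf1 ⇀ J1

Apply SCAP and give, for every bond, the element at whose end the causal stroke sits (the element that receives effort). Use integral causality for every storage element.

b0 stroke at J1
b1 stroke at I1
b2 stroke at I2
b3 stroke at Sf1

β3 stroke at Sf1  (Sf1: flow source, stroke at near end)
β0 stroke at J1  (C1: C, integral causality)
β1 stroke at I1  (J1: bond 0 brought effort, rest push out)
β2 stroke at I2  (common-e at J1 fixed by 0)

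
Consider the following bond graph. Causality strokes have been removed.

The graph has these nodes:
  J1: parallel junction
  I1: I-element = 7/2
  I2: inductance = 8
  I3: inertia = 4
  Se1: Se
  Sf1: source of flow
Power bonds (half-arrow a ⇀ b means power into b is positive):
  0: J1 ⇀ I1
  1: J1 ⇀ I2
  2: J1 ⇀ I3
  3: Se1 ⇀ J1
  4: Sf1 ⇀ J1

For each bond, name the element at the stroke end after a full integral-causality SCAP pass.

b3 →J1  (source Se1 imposes e)
b4 →Sf1  (Sf1 fixes flow; stroke at Sf1)
b0 →I1  (J1 effort already set via bond 3)
b1 →I2  (J1 effort already set via bond 3)
b2 →I3  (0-jn J1 has e-setter on 3)

bond 0 →I1
bond 1 →I2
bond 2 →I3
bond 3 →J1
bond 4 →Sf1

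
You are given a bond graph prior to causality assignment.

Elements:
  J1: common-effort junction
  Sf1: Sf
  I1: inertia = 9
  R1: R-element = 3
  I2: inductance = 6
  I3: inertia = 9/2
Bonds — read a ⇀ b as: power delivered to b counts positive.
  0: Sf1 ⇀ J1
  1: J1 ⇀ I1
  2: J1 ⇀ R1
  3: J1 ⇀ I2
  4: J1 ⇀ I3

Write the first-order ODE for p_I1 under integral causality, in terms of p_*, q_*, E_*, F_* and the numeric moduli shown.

dp_I1/dt = 3*F_Sf1 - p_I1/3 - p_I2/2 - 2*p_I3/3

bond 0 |Sf1  (Sf1 (Sf) sets flow on bond)
bond 1 |I1  (I1: I, integral causality)
bond 3 |I2  (prefer integral on I2)
bond 4 |I3  (I3: I, integral causality)
bond 2 |J1  (only one effort-in slot at J1)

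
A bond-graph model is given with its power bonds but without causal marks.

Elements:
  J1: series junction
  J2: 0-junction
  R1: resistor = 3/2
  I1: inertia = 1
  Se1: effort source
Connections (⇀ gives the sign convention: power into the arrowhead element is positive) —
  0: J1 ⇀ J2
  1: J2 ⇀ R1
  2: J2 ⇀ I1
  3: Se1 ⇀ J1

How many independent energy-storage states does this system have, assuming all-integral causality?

bond 3 stroke→J1  (source Se1 imposes e)
bond 0 stroke→J2  (only one flow-in slot at J1)
bond 1 stroke→R1  (common-e at J2 fixed by 0)
bond 2 stroke→I1  (J2: bond 0 brought effort, rest push out)

1  (I1 all integral)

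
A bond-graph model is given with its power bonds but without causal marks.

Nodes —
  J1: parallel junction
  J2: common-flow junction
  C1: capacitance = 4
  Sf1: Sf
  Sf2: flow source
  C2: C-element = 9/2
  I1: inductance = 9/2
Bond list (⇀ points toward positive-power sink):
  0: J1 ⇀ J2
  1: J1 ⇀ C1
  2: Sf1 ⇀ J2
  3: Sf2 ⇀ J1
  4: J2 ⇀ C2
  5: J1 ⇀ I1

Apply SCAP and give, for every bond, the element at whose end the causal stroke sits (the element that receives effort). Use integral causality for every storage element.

b0 →J2
b1 →J1
b2 →Sf1
b3 →Sf2
b4 →J2
b5 →I1

bond 2 stroke at Sf1  (Sf1: flow source, stroke at near end)
bond 3 stroke at Sf2  (Sf2 fixes flow; stroke at Sf2)
bond 0 stroke at J2  (J2 flow already set via bond 2)
bond 4 stroke at J2  (1-jn J2 has f-setter on 2)
bond 1 stroke at J1  (C1 outputs effort q/C1)
bond 5 stroke at I1  (J1: bond 1 brought effort, rest push out)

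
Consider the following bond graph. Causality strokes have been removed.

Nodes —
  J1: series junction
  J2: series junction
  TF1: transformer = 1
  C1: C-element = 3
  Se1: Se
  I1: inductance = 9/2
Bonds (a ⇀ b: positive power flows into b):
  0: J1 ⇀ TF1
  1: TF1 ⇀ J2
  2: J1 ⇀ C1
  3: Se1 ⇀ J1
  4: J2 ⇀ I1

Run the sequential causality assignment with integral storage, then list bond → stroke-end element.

#0 →TF1
#1 →J2
#2 →J1
#3 →J1
#4 →I1

bond 3 stroke→J1  (Se1: effort source, stroke at far end)
bond 2 stroke→J1  (C1: C, integral causality)
bond 0 stroke→TF1  (J1 needs exactly one f-in)
bond 1 stroke→J2  (TF TF1: opposite of bond 0)
bond 4 stroke→I1  (only one flow-in slot at J2)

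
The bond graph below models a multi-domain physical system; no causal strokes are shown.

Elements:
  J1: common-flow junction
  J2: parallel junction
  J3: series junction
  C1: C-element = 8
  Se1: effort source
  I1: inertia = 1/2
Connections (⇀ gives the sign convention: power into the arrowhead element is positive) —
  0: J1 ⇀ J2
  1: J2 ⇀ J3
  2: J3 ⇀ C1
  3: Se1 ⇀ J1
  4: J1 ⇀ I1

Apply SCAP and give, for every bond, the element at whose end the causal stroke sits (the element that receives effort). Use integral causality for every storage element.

#0 |J1
#1 |J2
#2 |J3
#3 |J1
#4 |I1

β3 stroke→J1  (source Se1 imposes e)
β2 stroke→J3  (C1 integral (e out))
β1 stroke→J2  (J3 needs exactly one f-in)
β0 stroke→J1  (J2: bond 1 brought effort, rest push out)
β4 stroke→I1  (only one flow-in slot at J1)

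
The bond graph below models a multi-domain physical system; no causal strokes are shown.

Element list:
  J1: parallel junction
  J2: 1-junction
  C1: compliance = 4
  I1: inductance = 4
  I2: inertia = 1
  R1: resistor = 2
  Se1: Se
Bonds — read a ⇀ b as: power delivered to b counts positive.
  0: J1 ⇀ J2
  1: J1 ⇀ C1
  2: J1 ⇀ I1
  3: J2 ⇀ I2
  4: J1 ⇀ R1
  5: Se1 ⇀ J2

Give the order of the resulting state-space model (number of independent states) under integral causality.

3  (C1, I1, I2 all integral)

β5 stroke→J2  (Se1 fixes effort; stroke away)
β1 stroke→J1  (C1 integral (e out))
β0 stroke→J2  (J1 effort already set via bond 1)
β2 stroke→I1  (J1 effort already set via bond 1)
β4 stroke→R1  (0-jn J1 has e-setter on 1)
β3 stroke→I2  (closing 1-jn rule on J2)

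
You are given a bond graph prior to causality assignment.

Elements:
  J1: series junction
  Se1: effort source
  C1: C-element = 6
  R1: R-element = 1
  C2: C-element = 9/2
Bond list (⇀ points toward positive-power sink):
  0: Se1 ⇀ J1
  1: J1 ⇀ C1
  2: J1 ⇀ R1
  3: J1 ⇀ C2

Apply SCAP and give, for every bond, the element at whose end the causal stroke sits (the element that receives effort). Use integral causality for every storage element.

b0 stroke→J1
b1 stroke→J1
b2 stroke→R1
b3 stroke→J1

#0 stroke→J1  (Se1 fixes effort; stroke away)
#1 stroke→J1  (C1 integral (e out))
#3 stroke→J1  (C2 integral (e out))
#2 stroke→R1  (J1 needs exactly one f-in)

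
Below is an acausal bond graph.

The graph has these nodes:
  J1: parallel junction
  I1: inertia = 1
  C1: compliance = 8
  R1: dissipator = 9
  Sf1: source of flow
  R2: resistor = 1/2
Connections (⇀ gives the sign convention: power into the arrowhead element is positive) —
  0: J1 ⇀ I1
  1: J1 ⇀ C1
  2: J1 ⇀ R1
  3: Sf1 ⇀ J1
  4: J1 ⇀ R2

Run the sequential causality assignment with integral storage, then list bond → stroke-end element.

#3 stroke at Sf1  (Sf1 (Sf) sets flow on bond)
#0 stroke at I1  (I1 outputs flow p/I1)
#1 stroke at J1  (C1: C, integral causality)
#2 stroke at R1  (0-jn J1 has e-setter on 1)
#4 stroke at R2  (J1 effort already set via bond 1)

β0 stroke at I1
β1 stroke at J1
β2 stroke at R1
β3 stroke at Sf1
β4 stroke at R2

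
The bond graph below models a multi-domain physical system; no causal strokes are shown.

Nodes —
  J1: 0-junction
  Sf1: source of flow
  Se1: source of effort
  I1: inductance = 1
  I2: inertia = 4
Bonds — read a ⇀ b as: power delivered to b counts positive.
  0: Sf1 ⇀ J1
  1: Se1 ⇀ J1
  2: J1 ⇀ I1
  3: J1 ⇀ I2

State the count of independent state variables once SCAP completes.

#0 →Sf1  (Sf1: flow source, stroke at near end)
#1 →J1  (Se1 fixes effort; stroke away)
#2 →I1  (J1 effort already set via bond 1)
#3 →I2  (0-jn J1 has e-setter on 1)

2  (I1, I2 all integral)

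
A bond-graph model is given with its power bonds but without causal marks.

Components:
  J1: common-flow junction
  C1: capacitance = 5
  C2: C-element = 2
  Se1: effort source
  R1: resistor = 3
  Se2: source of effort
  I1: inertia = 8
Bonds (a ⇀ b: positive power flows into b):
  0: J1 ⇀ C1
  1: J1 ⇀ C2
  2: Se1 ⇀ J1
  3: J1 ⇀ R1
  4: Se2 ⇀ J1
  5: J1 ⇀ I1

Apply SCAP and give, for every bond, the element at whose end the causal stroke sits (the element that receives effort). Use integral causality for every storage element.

b0 stroke at J1
b1 stroke at J1
b2 stroke at J1
b3 stroke at J1
b4 stroke at J1
b5 stroke at I1

#2 |J1  (Se1: effort source, stroke at far end)
#4 |J1  (Se2: effort source, stroke at far end)
#0 |J1  (C1 integral (e out))
#1 |J1  (prefer integral on C2)
#5 |I1  (I1: I, integral causality)
#3 |J1  (1-jn J1 has f-setter on 5)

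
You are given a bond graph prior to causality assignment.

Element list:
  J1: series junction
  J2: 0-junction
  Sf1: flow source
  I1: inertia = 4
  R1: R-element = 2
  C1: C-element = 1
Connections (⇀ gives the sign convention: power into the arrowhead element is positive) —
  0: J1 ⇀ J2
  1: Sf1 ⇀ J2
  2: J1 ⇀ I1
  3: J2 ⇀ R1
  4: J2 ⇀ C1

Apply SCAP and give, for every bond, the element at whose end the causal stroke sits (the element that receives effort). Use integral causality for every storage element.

b0 →J1
b1 →Sf1
b2 →I1
b3 →R1
b4 →J2

#1 stroke at Sf1  (Sf1 (Sf) sets flow on bond)
#2 stroke at I1  (I1 outputs flow p/I1)
#0 stroke at J1  (J1 flow already set via bond 2)
#4 stroke at J2  (prefer integral on C1)
#3 stroke at R1  (0-jn J2 has e-setter on 4)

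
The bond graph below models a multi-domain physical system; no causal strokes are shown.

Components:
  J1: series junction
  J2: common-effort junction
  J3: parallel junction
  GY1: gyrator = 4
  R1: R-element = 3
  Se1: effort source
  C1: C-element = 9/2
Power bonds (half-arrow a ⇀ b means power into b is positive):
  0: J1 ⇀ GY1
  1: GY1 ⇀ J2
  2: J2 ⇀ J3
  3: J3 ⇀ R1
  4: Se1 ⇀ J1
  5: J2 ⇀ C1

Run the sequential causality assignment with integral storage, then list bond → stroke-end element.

b4 |J1  (Se1: effort source, stroke at far end)
b0 |GY1  (closing 1-jn rule on J1)
b1 |GY1  (through GY1, causality inverts; strokes same side of GY1)
b5 |J2  (C1 integral (e out))
b2 |J3  (common-e at J2 fixed by 5)
b3 |R1  (0-jn J3 has e-setter on 2)

#0 |GY1
#1 |GY1
#2 |J3
#3 |R1
#4 |J1
#5 |J2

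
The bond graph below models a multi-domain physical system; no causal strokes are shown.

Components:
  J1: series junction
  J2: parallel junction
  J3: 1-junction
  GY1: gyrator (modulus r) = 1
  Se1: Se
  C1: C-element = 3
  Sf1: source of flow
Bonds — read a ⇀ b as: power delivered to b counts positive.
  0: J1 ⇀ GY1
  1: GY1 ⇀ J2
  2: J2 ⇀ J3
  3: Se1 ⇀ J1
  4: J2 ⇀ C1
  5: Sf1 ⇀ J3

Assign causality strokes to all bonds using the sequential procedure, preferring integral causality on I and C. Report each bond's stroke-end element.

#3 stroke at J1  (Se1 fixes effort; stroke away)
#5 stroke at Sf1  (Sf1 (Sf) sets flow on bond)
#0 stroke at GY1  (J1: last free bond brings flow in)
#2 stroke at J3  (1-jn J3 has f-setter on 5)
#1 stroke at GY1  (through GY1, causality inverts; strokes same side of GY1)
#4 stroke at J2  (only one effort-in slot at J2)

b0 stroke→GY1
b1 stroke→GY1
b2 stroke→J3
b3 stroke→J1
b4 stroke→J2
b5 stroke→Sf1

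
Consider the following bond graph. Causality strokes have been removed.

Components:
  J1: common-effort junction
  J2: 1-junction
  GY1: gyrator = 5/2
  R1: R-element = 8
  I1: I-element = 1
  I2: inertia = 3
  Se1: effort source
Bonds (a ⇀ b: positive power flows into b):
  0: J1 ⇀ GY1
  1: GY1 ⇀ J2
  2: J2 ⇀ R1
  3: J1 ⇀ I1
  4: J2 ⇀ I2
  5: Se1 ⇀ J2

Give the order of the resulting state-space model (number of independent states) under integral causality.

2  (I1, I2 all integral)

β5 →J2  (Se1 fixes effort; stroke away)
β3 →I1  (I1 integral (f out))
β0 →J1  (J1: last free bond brings effort in)
β1 →J2  (GY1 both-in/both-out from 0)
β4 →I2  (I2 integral (f out))
β2 →J2  (J2 flow already set via bond 4)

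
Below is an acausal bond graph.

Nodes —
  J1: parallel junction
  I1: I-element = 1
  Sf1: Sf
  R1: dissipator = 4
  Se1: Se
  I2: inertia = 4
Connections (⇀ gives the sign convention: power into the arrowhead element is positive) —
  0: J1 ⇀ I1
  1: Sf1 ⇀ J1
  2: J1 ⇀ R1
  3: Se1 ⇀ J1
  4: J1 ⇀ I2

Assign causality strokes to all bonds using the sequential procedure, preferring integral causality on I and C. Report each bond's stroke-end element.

bond 1 stroke→Sf1  (Sf1 fixes flow; stroke at Sf1)
bond 3 stroke→J1  (Se1 fixes effort; stroke away)
bond 0 stroke→I1  (J1: bond 3 brought effort, rest push out)
bond 2 stroke→R1  (J1 effort already set via bond 3)
bond 4 stroke→I2  (common-e at J1 fixed by 3)

#0 stroke→I1
#1 stroke→Sf1
#2 stroke→R1
#3 stroke→J1
#4 stroke→I2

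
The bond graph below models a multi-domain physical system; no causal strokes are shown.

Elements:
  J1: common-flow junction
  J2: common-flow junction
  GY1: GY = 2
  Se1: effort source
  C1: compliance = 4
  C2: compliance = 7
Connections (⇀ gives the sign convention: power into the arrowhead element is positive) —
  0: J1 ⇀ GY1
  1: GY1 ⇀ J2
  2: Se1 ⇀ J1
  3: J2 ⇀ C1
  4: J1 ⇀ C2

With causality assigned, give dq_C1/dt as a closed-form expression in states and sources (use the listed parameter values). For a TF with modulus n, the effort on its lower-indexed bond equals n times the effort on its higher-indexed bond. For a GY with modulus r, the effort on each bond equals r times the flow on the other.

bond 2 |J1  (Se1 fixes effort; stroke away)
bond 3 |J2  (C1 integral (e out))
bond 1 |GY1  (only one flow-in slot at J2)
bond 0 |GY1  (GY1 both-in/both-out from 1)
bond 4 |J1  (1-jn J1 has f-setter on 0)

dq_C1/dt = E_Se1/2 - q_C2/14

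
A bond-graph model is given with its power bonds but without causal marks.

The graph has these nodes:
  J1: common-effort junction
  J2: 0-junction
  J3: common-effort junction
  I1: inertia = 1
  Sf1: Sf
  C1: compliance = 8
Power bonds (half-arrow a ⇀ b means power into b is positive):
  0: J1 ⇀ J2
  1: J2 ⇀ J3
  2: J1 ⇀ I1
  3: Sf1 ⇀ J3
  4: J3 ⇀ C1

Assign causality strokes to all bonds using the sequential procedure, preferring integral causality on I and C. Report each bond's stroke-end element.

b3 |Sf1  (Sf1: flow source, stroke at near end)
b2 |I1  (I1: I, integral causality)
b0 |J1  (closing 0-jn rule on J1)
b1 |J2  (J2: last free bond brings effort in)
b4 |J3  (J3 needs exactly one e-in)

bond 0 stroke at J1
bond 1 stroke at J2
bond 2 stroke at I1
bond 3 stroke at Sf1
bond 4 stroke at J3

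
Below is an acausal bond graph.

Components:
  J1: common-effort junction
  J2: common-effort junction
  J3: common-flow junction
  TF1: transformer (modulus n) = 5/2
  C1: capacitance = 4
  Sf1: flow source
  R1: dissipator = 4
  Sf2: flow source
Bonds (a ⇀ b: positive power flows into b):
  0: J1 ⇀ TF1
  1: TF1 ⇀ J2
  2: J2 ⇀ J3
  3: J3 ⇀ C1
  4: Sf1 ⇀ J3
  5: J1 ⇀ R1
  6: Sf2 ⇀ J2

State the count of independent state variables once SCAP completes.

1  (C1 all integral)

β4 stroke at Sf1  (Sf1 fixes flow; stroke at Sf1)
β6 stroke at Sf2  (Sf2: flow source, stroke at near end)
β2 stroke at J3  (J3 flow already set via bond 4)
β3 stroke at J3  (J3: bond 4 brought flow, rest push out)
β1 stroke at J2  (only one effort-in slot at J2)
β0 stroke at TF1  (TF1 one-in-one-out from 1)
β5 stroke at J1  (J1 needs exactly one e-in)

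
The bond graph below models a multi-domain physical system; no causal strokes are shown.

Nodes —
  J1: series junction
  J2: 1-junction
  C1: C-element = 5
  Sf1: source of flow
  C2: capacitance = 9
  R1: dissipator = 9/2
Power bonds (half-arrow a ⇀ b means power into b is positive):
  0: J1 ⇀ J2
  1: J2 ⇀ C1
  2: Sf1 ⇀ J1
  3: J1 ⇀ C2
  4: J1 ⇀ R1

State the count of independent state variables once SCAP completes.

2  (C1, C2 all integral)

b2 stroke at Sf1  (Sf1: flow source, stroke at near end)
b0 stroke at J1  (J1: bond 2 brought flow, rest push out)
b3 stroke at J1  (J1: bond 2 brought flow, rest push out)
b4 stroke at J1  (common-f at J1 fixed by 2)
b1 stroke at J2  (common-f at J2 fixed by 0)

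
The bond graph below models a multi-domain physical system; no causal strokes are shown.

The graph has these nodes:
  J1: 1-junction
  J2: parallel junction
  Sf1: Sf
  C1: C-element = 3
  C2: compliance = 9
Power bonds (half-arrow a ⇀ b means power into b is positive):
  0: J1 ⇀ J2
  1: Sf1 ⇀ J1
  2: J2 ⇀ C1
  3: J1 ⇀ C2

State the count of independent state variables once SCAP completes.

2  (C1, C2 all integral)

β1 →Sf1  (Sf1 fixes flow; stroke at Sf1)
β0 →J1  (1-jn J1 has f-setter on 1)
β3 →J1  (J1: bond 1 brought flow, rest push out)
β2 →J2  (J2: last free bond brings effort in)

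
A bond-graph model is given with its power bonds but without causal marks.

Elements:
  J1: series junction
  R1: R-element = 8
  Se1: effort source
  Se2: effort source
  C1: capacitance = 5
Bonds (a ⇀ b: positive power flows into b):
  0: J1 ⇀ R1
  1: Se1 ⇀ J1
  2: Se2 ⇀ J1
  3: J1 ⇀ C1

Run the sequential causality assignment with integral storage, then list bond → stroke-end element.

bond 1 →J1  (Se1 (Se) sets effort on bond)
bond 2 →J1  (Se2 (Se) sets effort on bond)
bond 3 →J1  (C1 outputs effort q/C1)
bond 0 →R1  (closing 1-jn rule on J1)

β0 |R1
β1 |J1
β2 |J1
β3 |J1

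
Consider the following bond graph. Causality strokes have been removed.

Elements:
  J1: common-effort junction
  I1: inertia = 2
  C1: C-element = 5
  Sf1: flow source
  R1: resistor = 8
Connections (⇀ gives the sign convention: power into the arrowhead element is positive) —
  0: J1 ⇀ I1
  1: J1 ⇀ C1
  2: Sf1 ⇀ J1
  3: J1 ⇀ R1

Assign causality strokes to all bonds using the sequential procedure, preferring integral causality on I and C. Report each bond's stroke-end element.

b0 →I1
b1 →J1
b2 →Sf1
b3 →R1

b2 →Sf1  (Sf1: flow source, stroke at near end)
b0 →I1  (I1 integral (f out))
b1 →J1  (C1 outputs effort q/C1)
b3 →R1  (J1: bond 1 brought effort, rest push out)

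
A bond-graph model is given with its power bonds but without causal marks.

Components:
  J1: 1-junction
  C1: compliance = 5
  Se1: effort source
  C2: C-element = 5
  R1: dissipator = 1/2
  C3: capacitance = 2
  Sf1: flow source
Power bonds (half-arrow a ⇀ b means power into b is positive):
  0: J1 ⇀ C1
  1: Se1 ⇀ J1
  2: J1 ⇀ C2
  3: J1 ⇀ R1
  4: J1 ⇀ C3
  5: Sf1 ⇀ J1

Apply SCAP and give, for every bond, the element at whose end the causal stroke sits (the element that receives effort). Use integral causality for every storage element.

β1 stroke→J1  (Se1: effort source, stroke at far end)
β5 stroke→Sf1  (Sf1 fixes flow; stroke at Sf1)
β0 stroke→J1  (J1 flow already set via bond 5)
β2 stroke→J1  (J1 flow already set via bond 5)
β3 stroke→J1  (J1: bond 5 brought flow, rest push out)
β4 stroke→J1  (J1 flow already set via bond 5)

#0 →J1
#1 →J1
#2 →J1
#3 →J1
#4 →J1
#5 →Sf1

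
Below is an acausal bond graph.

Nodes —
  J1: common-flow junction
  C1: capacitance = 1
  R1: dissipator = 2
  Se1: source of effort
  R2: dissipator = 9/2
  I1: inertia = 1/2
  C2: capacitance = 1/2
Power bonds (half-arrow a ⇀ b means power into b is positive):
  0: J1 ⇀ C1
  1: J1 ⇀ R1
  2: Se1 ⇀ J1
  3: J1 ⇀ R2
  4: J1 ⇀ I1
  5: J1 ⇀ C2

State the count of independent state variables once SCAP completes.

3  (C1, C2, I1 all integral)

bond 2 →J1  (Se1 fixes effort; stroke away)
bond 0 →J1  (C1 integral (e out))
bond 4 →I1  (I1 integral (f out))
bond 1 →J1  (J1 flow already set via bond 4)
bond 3 →J1  (common-f at J1 fixed by 4)
bond 5 →J1  (J1 flow already set via bond 4)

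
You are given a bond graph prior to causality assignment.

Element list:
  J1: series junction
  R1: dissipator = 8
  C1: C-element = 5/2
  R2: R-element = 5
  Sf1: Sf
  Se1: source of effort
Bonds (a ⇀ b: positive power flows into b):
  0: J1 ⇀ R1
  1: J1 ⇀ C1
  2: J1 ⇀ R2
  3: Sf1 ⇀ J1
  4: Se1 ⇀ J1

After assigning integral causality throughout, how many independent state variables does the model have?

#3 →Sf1  (Sf1: flow source, stroke at near end)
#4 →J1  (Se1 (Se) sets effort on bond)
#0 →J1  (J1: bond 3 brought flow, rest push out)
#1 →J1  (J1: bond 3 brought flow, rest push out)
#2 →J1  (J1: bond 3 brought flow, rest push out)

1  (C1 all integral)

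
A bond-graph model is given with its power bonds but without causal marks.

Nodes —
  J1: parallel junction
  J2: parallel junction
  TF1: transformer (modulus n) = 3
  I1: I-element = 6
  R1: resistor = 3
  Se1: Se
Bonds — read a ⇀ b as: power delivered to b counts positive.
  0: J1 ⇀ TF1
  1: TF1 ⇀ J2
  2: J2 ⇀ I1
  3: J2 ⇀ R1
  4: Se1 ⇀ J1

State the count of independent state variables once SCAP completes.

b4 stroke at J1  (Se1: effort source, stroke at far end)
b0 stroke at TF1  (0-jn J1 has e-setter on 4)
b1 stroke at J2  (through TF1, causality passes straight; one stroke at TF1)
b2 stroke at I1  (0-jn J2 has e-setter on 1)
b3 stroke at R1  (0-jn J2 has e-setter on 1)

1  (I1 all integral)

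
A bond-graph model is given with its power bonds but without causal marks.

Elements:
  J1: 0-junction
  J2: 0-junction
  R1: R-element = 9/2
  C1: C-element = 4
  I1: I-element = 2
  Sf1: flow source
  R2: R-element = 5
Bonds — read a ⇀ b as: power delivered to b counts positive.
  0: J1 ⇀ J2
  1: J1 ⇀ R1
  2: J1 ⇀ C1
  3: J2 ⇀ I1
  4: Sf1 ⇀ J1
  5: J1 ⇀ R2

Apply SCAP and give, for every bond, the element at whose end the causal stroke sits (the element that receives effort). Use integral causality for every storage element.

#4 |Sf1  (source Sf1 imposes f)
#2 |J1  (C1 integral (e out))
#0 |J2  (0-jn J1 has e-setter on 2)
#1 |R1  (common-e at J1 fixed by 2)
#5 |R2  (J1: bond 2 brought effort, rest push out)
#3 |I1  (0-jn J2 has e-setter on 0)

b0 |J2
b1 |R1
b2 |J1
b3 |I1
b4 |Sf1
b5 |R2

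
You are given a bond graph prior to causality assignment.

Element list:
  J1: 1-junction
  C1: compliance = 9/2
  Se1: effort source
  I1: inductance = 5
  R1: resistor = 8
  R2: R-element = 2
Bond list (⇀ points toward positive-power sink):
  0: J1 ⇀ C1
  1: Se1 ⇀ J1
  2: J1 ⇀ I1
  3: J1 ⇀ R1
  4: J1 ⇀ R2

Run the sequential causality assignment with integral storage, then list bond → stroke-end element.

β0 stroke→J1
β1 stroke→J1
β2 stroke→I1
β3 stroke→J1
β4 stroke→J1

bond 1 →J1  (Se1 (Se) sets effort on bond)
bond 0 →J1  (C1 integral (e out))
bond 2 →I1  (I1 integral (f out))
bond 3 →J1  (1-jn J1 has f-setter on 2)
bond 4 →J1  (1-jn J1 has f-setter on 2)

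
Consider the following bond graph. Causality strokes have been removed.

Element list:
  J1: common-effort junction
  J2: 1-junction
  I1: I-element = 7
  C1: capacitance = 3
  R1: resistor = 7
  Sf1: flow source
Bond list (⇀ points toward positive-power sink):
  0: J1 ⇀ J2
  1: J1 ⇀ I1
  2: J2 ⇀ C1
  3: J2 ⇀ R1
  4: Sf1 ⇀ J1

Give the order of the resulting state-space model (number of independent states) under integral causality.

2  (C1, I1 all integral)

bond 4 |Sf1  (Sf1 (Sf) sets flow on bond)
bond 1 |I1  (I1: I, integral causality)
bond 0 |J1  (only one effort-in slot at J1)
bond 2 |J2  (1-jn J2 has f-setter on 0)
bond 3 |J2  (1-jn J2 has f-setter on 0)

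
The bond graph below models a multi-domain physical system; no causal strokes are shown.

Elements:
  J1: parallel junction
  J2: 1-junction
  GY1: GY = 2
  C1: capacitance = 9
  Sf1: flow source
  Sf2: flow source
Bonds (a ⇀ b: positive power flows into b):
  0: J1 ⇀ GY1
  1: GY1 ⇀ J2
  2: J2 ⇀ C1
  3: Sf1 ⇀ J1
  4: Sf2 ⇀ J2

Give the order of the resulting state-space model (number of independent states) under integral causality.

1  (C1 all integral)

#3 stroke at Sf1  (Sf1 (Sf) sets flow on bond)
#4 stroke at Sf2  (Sf2 (Sf) sets flow on bond)
#0 stroke at J1  (J1 needs exactly one e-in)
#1 stroke at J2  (J2 flow already set via bond 4)
#2 stroke at J2  (J2: bond 4 brought flow, rest push out)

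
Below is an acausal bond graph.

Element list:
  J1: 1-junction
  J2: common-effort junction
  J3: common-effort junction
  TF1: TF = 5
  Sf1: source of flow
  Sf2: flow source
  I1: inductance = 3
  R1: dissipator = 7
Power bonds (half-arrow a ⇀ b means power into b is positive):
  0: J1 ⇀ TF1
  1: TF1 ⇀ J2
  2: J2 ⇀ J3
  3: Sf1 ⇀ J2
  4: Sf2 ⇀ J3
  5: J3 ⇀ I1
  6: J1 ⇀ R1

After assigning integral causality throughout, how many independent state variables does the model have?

1  (I1 all integral)

b3 |Sf1  (Sf1 fixes flow; stroke at Sf1)
b4 |Sf2  (Sf2: flow source, stroke at near end)
b5 |I1  (I1 outputs flow p/I1)
b2 |J3  (J3 needs exactly one e-in)
b1 |J2  (only one effort-in slot at J2)
b0 |TF1  (TF TF1: opposite of bond 1)
b6 |J1  (1-jn J1 has f-setter on 0)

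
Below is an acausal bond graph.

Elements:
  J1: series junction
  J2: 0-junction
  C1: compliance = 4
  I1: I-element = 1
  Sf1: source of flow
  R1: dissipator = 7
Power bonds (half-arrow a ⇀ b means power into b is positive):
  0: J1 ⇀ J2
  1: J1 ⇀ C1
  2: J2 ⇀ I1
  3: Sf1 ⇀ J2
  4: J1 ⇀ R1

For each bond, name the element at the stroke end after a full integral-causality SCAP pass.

bond 0 →J2
bond 1 →J1
bond 2 →I1
bond 3 →Sf1
bond 4 →J1

bond 3 stroke→Sf1  (Sf1 fixes flow; stroke at Sf1)
bond 1 stroke→J1  (prefer integral on C1)
bond 2 stroke→I1  (I1 outputs flow p/I1)
bond 0 stroke→J2  (closing 0-jn rule on J2)
bond 4 stroke→J1  (J1: bond 0 brought flow, rest push out)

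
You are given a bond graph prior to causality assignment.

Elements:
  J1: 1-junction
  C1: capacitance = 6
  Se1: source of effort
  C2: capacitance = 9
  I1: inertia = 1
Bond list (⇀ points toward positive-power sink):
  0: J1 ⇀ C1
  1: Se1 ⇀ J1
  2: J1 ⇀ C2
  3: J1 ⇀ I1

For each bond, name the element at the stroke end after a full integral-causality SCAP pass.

#0 →J1
#1 →J1
#2 →J1
#3 →I1

#1 stroke at J1  (Se1 fixes effort; stroke away)
#0 stroke at J1  (C1: C, integral causality)
#2 stroke at J1  (C2: C, integral causality)
#3 stroke at I1  (closing 1-jn rule on J1)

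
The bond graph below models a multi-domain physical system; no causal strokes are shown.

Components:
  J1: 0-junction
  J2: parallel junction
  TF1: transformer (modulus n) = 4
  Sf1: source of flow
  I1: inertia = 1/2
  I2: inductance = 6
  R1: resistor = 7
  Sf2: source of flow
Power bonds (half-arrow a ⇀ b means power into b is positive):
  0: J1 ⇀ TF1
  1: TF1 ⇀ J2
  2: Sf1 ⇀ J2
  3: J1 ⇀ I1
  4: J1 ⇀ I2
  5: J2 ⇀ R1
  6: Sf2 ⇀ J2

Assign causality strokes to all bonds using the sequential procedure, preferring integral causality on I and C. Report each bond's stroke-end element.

b2 stroke→Sf1  (source Sf1 imposes f)
b6 stroke→Sf2  (Sf2 (Sf) sets flow on bond)
b3 stroke→I1  (I1 integral (f out))
b4 stroke→I2  (I2 outputs flow p/I2)
b0 stroke→J1  (J1: last free bond brings effort in)
b1 stroke→TF1  (TF1 one-in-one-out from 0)
b5 stroke→J2  (J2 needs exactly one e-in)

β0 stroke at J1
β1 stroke at TF1
β2 stroke at Sf1
β3 stroke at I1
β4 stroke at I2
β5 stroke at J2
β6 stroke at Sf2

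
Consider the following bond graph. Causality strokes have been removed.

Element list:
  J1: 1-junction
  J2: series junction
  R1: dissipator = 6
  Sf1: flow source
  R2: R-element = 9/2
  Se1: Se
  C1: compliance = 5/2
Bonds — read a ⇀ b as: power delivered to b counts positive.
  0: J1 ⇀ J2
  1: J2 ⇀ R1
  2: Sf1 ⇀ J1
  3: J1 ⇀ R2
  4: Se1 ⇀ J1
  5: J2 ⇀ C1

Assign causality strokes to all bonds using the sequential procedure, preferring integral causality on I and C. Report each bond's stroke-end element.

b0 →J1
b1 →J2
b2 →Sf1
b3 →J1
b4 →J1
b5 →J2

b2 stroke at Sf1  (Sf1 fixes flow; stroke at Sf1)
b4 stroke at J1  (Se1 fixes effort; stroke away)
b0 stroke at J1  (J1: bond 2 brought flow, rest push out)
b3 stroke at J1  (1-jn J1 has f-setter on 2)
b1 stroke at J2  (common-f at J2 fixed by 0)
b5 stroke at J2  (1-jn J2 has f-setter on 0)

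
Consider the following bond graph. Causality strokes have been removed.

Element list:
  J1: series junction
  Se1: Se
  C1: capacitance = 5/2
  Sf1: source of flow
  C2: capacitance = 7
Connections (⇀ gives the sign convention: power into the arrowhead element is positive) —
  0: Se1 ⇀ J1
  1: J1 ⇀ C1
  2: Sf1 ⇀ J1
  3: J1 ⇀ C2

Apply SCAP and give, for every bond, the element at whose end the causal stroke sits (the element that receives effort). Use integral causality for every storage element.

b0 stroke at J1
b1 stroke at J1
b2 stroke at Sf1
b3 stroke at J1

#0 →J1  (Se1 (Se) sets effort on bond)
#2 →Sf1  (source Sf1 imposes f)
#1 →J1  (J1 flow already set via bond 2)
#3 →J1  (J1: bond 2 brought flow, rest push out)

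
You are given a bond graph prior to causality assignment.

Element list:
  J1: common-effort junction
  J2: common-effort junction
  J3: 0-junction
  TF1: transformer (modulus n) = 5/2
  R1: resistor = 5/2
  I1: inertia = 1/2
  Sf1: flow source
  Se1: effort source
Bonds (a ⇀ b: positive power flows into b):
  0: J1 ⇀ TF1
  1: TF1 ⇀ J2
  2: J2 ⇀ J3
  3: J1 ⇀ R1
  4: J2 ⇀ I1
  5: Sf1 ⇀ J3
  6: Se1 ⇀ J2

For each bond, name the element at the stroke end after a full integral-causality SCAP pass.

b5 stroke→Sf1  (Sf1: flow source, stroke at near end)
b6 stroke→J2  (Se1: effort source, stroke at far end)
b1 stroke→TF1  (common-e at J2 fixed by 6)
b2 stroke→J3  (common-e at J2 fixed by 6)
b4 stroke→I1  (J2 effort already set via bond 6)
b0 stroke→J1  (TF TF1: opposite of bond 1)
b3 stroke→R1  (J1: bond 0 brought effort, rest push out)

#0 |J1
#1 |TF1
#2 |J3
#3 |R1
#4 |I1
#5 |Sf1
#6 |J2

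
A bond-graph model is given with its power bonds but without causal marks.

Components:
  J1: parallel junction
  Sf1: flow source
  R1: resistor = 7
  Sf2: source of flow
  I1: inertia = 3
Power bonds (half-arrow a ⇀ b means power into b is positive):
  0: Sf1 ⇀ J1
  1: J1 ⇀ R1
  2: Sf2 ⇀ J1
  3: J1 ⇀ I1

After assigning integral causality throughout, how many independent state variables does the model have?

1  (I1 all integral)

β0 stroke at Sf1  (Sf1 fixes flow; stroke at Sf1)
β2 stroke at Sf2  (Sf2: flow source, stroke at near end)
β3 stroke at I1  (I1 integral (f out))
β1 stroke at J1  (J1: last free bond brings effort in)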